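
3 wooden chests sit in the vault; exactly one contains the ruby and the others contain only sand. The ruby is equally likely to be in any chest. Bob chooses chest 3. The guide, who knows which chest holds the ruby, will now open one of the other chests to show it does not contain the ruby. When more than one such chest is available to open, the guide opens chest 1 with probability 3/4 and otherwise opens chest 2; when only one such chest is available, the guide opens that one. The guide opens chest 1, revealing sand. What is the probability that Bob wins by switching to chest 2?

4/7

Consider each possible location of the ruby in turn.
If it is in chest 1 (prior 1/3): the guide opened chest 1, so this case is ruled out; weight (1/3)·0 = 0.
If it is in chest 2 (prior 1/3): only chest 1 is available, probability 1; weight (1/3)·1 = 1/3.
If it is in chest 3 (prior 1/3): chest 1 is available, opened with probability 3/4; weight (1/3)·(3/4) = 1/4.
The weights sum to 7/12.
So P(the ruby in chest 2 | the guide opened chest 1) = (1/3) / (7/12) = 4/7.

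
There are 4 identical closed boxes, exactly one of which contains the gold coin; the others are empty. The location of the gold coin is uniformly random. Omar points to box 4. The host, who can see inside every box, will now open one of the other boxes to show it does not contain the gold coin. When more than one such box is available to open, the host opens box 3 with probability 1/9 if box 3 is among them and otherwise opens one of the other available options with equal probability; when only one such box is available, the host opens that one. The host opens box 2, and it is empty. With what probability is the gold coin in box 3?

Consider each possible location of the gold coin in turn.
If it is in box 1 (prior 1/4): box 3 is available but not opened, probability 8/9; weight (1/4)·(8/9) = 2/9.
If it is in box 2 (prior 1/4): the host opened box 2, so this case is ruled out; weight (1/4)·0 = 0.
If it is in box 3 (prior 1/4): box 3 holds the prize so is unavailable; the host chooses uniformly among the 2 others, probability 1/2; weight (1/4)·(1/2) = 1/8.
If it is in box 4 (prior 1/4): box 3 is available but not opened; box 2 gets probability (1 − 1/9)/2 = 4/9; weight (1/4)·(4/9) = 1/9.
The weights sum to 11/24.
So P(the gold coin in box 3 | the host opened box 2) = (1/8) / (11/24) = 3/11.

3/11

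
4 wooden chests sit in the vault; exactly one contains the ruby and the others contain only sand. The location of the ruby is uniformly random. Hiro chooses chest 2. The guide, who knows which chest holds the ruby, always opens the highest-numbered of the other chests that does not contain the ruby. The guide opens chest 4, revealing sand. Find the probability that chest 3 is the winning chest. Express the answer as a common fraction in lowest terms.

1/3

Consider each possible location of the ruby in turn.
If it is in any of chests 1, 2, and 3 (prior 1/4 each): chest 4 is the highest-numbered option available, probability 1; weight (1/4)·1 = 1/4 each.
If it is in chest 4 (prior 1/4): the guide opened chest 4, so this case is ruled out; weight (1/4)·0 = 0.
The weights sum to 3/4.
So P(the ruby in chest 3 | the guide opened chest 4) = (1/4) / (3/4) = 1/3.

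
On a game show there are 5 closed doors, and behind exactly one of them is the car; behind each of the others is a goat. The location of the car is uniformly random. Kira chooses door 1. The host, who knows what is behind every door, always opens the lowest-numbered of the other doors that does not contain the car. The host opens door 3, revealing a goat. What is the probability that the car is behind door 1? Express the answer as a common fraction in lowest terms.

Apply Bayes' rule, conditioning on where the car actually is.
If it is behind any of doors 1, 4, and 5 (prior 1/5 each): the host would have opened door 2 instead, probability 0; weight (1/5)·0 = 0 each.
If it is behind door 2 (prior 1/5): door 3 is the lowest-numbered option available, probability 1; weight (1/5)·1 = 1/5.
If it is behind door 3 (prior 1/5): the host opened door 3, so this case is ruled out; weight (1/5)·0 = 0.
The weights sum to 1/5.
So P(the car behind door 1 | the host opened door 3) = 0 / (1/5) = 0.

0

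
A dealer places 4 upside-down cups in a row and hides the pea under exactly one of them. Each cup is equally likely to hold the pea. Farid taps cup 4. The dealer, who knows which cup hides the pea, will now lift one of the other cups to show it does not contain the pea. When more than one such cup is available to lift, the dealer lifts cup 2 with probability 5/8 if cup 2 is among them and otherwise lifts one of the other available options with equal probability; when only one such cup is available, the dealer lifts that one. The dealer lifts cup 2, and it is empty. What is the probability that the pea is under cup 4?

1/3

Consider each possible location of the pea in turn.
If it is under any of cups 1, 3, and 4 (prior 1/4 each): cup 2 is available, opened with probability 5/8; weight (1/4)·(5/8) = 5/32 each.
If it is under cup 2 (prior 1/4): the dealer opened cup 2, so this case is ruled out; weight (1/4)·0 = 0.
The weights sum to 15/32.
So P(the pea under cup 4 | the dealer opened cup 2) = (5/32) / (15/32) = 1/3.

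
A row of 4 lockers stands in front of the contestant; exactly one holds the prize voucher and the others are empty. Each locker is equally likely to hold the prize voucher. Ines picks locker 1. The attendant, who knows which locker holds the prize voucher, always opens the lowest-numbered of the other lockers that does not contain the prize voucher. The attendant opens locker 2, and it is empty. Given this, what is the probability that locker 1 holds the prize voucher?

Consider each possible location of the prize voucher in turn.
If it is in any of lockers 1, 3, and 4 (prior 1/4 each): locker 2 is the lowest-numbered option available, probability 1; weight (1/4)·1 = 1/4 each.
If it is in locker 2 (prior 1/4): the attendant opened locker 2, so this case is ruled out; weight (1/4)·0 = 0.
The weights sum to 3/4.
So P(the prize voucher in locker 1 | the attendant opened locker 2) = (1/4) / (3/4) = 1/3.

1/3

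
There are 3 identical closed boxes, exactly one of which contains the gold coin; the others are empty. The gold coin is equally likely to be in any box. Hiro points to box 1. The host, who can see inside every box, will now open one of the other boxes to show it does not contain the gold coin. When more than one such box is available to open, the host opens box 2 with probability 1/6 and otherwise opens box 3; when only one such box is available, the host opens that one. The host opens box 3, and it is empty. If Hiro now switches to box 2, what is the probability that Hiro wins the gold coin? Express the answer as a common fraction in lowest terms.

Consider each possible location of the gold coin in turn.
If it is in box 1 (prior 1/3): box 2 is available but not opened, probability 5/6; weight (1/3)·(5/6) = 5/18.
If it is in box 2 (prior 1/3): only box 3 is available, probability 1; weight (1/3)·1 = 1/3.
If it is in box 3 (prior 1/3): the host opened box 3, so this case is ruled out; weight (1/3)·0 = 0.
The weights sum to 11/18.
So P(the gold coin in box 2 | the host opened box 3) = (1/3) / (11/18) = 6/11.

6/11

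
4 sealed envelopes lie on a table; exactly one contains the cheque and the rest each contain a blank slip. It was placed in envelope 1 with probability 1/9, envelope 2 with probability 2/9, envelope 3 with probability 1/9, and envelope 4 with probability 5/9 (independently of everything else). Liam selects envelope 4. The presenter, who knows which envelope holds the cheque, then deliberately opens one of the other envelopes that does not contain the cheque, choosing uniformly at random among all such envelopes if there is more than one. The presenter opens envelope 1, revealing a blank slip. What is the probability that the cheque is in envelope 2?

6/19

Apply Bayes' rule, conditioning on where the cheque actually is.
If it is in envelope 1 (prior 1/9): the presenter opened envelope 1, so this case is ruled out; weight (1/9)·0 = 0.
If it is in envelope 2 (prior 2/9): the presenter has 2 equally likely choices, so probability 1/2; weight (2/9)·(1/2) = 1/9.
If it is in envelope 3 (prior 1/9): the presenter has 2 equally likely choices, so probability 1/2; weight (1/9)·(1/2) = 1/18.
If it is in envelope 4 (prior 5/9): the presenter has 3 equally likely choices, so probability 1/3; weight (5/9)·(1/3) = 5/27.
The weights sum to 19/54.
So P(the cheque in envelope 2 | the presenter opened envelope 1) = (1/9) / (19/54) = 6/19.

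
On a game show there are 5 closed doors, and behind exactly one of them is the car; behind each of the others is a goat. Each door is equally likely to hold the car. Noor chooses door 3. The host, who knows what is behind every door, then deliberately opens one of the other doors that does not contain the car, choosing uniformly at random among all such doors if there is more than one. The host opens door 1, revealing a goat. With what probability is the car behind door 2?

Condition on the true location of the car.
If it is behind door 1 (prior 1/5): the host opened door 1, so this case is ruled out; weight (1/5)·0 = 0.
If it is behind any of doors 2, 4, and 5 (prior 1/5 each): the host has 3 equally likely choices, so probability 1/3; weight (1/5)·(1/3) = 1/15 each.
If it is behind door 3 (prior 1/5): the host has 4 equally likely choices, so probability 1/4; weight (1/5)·(1/4) = 1/20.
The weights sum to 1/4.
So P(the car behind door 2 | the host opened door 1) = (1/15) / (1/4) = 4/15.

4/15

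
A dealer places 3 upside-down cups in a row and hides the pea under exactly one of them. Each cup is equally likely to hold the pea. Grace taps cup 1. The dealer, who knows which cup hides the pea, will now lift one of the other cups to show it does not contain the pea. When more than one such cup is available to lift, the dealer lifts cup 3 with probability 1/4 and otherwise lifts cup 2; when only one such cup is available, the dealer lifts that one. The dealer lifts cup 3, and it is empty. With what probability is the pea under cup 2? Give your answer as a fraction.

4/5

Consider each possible location of the pea in turn.
If it is under cup 1 (prior 1/3): cup 3 is available, opened with probability 1/4; weight (1/3)·(1/4) = 1/12.
If it is under cup 2 (prior 1/3): only cup 3 is available, probability 1; weight (1/3)·1 = 1/3.
If it is under cup 3 (prior 1/3): the dealer opened cup 3, so this case is ruled out; weight (1/3)·0 = 0.
The weights sum to 5/12.
So P(the pea under cup 2 | the dealer opened cup 3) = (1/3) / (5/12) = 4/5.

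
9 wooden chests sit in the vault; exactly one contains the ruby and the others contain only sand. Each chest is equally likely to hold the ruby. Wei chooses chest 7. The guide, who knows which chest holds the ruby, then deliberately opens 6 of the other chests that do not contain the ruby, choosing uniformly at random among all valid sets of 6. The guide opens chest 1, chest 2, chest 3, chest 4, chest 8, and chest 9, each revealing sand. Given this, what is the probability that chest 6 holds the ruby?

Apply Bayes' rule, conditioning on where the ruby actually is.
If it is in any of chests 1, 2, 3, 4, 8, and 9 (prior 1/9 each): that chest was opened and seen not to hold the prize — ruled out; weight (1/9)·0 = 0 each.
If it is in either of chests 5 and 6 (prior 1/9 each): the guide has 7 equally likely choices, so probability 1/7; weight (1/9)·(1/7) = 1/63 each.
If it is in chest 7 (prior 1/9): the guide has 28 equally likely choices, so probability 1/28; weight (1/9)·(1/28) = 1/252.
The weights sum to 1/28.
So P(the ruby in chest 6 | the guide opened chest 1, chest 2, chest 3, chest 4, chest 8, and chest 9) = (1/63) / (1/28) = 4/9.

4/9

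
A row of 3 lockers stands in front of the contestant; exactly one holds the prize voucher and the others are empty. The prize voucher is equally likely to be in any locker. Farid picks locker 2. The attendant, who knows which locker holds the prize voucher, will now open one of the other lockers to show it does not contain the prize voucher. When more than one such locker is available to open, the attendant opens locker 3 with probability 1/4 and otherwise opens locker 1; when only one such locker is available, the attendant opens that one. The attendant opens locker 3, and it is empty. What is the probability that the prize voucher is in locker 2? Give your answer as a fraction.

Consider each possible location of the prize voucher in turn.
If it is in locker 1 (prior 1/3): only locker 3 is available, probability 1; weight (1/3)·1 = 1/3.
If it is in locker 2 (prior 1/3): locker 3 is available, opened with probability 1/4; weight (1/3)·(1/4) = 1/12.
If it is in locker 3 (prior 1/3): the attendant opened locker 3, so this case is ruled out; weight (1/3)·0 = 0.
The weights sum to 5/12.
So P(the prize voucher in locker 2 | the attendant opened locker 3) = (1/12) / (5/12) = 1/5.

1/5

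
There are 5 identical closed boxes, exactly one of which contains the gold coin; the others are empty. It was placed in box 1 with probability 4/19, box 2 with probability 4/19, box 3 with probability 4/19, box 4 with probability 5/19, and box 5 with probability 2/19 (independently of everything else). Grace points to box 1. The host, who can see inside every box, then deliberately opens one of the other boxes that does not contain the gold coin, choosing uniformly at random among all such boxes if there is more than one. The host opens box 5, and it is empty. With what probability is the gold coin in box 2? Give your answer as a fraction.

Consider each possible location of the gold coin in turn.
If it is in box 1 (prior 4/19): the host has 4 equally likely choices, so probability 1/4; weight (4/19)·(1/4) = 1/19.
If it is in either of boxes 2 and 3 (prior 4/19 each): the host has 3 equally likely choices, so probability 1/3; weight (4/19)·(1/3) = 4/57 each.
If it is in box 4 (prior 5/19): the host has 3 equally likely choices, so probability 1/3; weight (5/19)·(1/3) = 5/57.
If it is in box 5 (prior 2/19): the host opened box 5, so this case is ruled out; weight (2/19)·0 = 0.
The weights sum to 16/57.
So P(the gold coin in box 2 | the host opened box 5) = (4/57) / (16/57) = 1/4.

1/4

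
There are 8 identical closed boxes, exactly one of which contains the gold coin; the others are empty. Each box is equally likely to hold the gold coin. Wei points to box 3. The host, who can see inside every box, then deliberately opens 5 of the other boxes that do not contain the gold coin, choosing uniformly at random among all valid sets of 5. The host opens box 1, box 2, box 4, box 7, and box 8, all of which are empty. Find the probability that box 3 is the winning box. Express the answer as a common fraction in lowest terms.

1/8

Apply Bayes' rule, conditioning on where the gold coin actually is.
If it is in any of boxes 1, 2, 4, 7, and 8 (prior 1/8 each): that box was opened and seen not to hold the prize — ruled out; weight (1/8)·0 = 0 each.
If it is in box 3 (prior 1/8): the host has 21 equally likely choices, so probability 1/21; weight (1/8)·(1/21) = 1/168.
If it is in either of boxes 5 and 6 (prior 1/8 each): the host has 6 equally likely choices, so probability 1/6; weight (1/8)·(1/6) = 1/48 each.
The weights sum to 1/21.
So P(the gold coin in box 3 | the host opened box 1, box 2, box 4, box 7, and box 8) = (1/168) / (1/21) = 1/8.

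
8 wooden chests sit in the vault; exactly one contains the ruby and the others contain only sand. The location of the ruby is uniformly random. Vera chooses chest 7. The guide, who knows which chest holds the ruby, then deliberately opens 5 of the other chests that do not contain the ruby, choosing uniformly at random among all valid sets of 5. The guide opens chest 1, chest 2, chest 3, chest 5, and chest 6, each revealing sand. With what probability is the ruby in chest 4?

7/16

Apply Bayes' rule, conditioning on where the ruby actually is.
If it is in any of chests 1, 2, 3, 5, and 6 (prior 1/8 each): that chest was opened and seen not to hold the prize — ruled out; weight (1/8)·0 = 0 each.
If it is in either of chests 4 and 8 (prior 1/8 each): the guide has 6 equally likely choices, so probability 1/6; weight (1/8)·(1/6) = 1/48 each.
If it is in chest 7 (prior 1/8): the guide has 21 equally likely choices, so probability 1/21; weight (1/8)·(1/21) = 1/168.
The weights sum to 1/21.
So P(the ruby in chest 4 | the guide opened chest 1, chest 2, chest 3, chest 5, and chest 6) = (1/48) / (1/21) = 7/16.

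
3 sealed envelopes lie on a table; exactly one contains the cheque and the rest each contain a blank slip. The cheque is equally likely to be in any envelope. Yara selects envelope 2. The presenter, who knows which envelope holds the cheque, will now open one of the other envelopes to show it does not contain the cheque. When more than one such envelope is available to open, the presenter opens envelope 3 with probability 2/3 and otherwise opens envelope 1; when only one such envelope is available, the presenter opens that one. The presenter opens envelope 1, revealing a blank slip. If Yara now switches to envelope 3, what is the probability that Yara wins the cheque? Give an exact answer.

3/4

Condition on the true location of the cheque.
If it is in envelope 1 (prior 1/3): the presenter opened envelope 1, so this case is ruled out; weight (1/3)·0 = 0.
If it is in envelope 2 (prior 1/3): envelope 3 is available but not opened, probability 1/3; weight (1/3)·(1/3) = 1/9.
If it is in envelope 3 (prior 1/3): only envelope 1 is available, probability 1; weight (1/3)·1 = 1/3.
The weights sum to 4/9.
So P(the cheque in envelope 3 | the presenter opened envelope 1) = (1/3) / (4/9) = 3/4.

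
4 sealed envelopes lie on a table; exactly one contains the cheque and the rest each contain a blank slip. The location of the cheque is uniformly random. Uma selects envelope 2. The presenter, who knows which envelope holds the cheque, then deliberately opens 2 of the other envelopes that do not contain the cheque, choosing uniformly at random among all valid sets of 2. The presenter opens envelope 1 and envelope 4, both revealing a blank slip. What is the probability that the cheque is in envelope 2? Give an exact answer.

1/4

Apply Bayes' rule, conditioning on where the cheque actually is.
If it is in either of envelopes 1 and 4 (prior 1/4 each): that envelope was opened and seen not to hold the prize — ruled out; weight (1/4)·0 = 0 each.
If it is in envelope 2 (prior 1/4): the presenter has 3 equally likely choices, so probability 1/3; weight (1/4)·(1/3) = 1/12.
If it is in envelope 3 (prior 1/4): the presenter has no choice, probability 1; weight (1/4)·1 = 1/4.
The weights sum to 1/3.
So P(the cheque in envelope 2 | the presenter opened envelope 1 and envelope 4) = (1/12) / (1/3) = 1/4.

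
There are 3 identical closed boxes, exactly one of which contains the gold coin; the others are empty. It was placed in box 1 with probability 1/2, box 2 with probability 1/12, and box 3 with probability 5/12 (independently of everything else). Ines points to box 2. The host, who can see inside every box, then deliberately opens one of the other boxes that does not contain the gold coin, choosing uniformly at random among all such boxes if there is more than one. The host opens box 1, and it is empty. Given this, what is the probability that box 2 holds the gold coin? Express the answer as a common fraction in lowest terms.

1/11

Consider each possible location of the gold coin in turn.
If it is in box 1 (prior 1/2): the host opened box 1, so this case is ruled out; weight (1/2)·0 = 0.
If it is in box 2 (prior 1/12): the host has 2 equally likely choices, so probability 1/2; weight (1/12)·(1/2) = 1/24.
If it is in box 3 (prior 5/12): the host has no choice, probability 1; weight (5/12)·1 = 5/12.
The weights sum to 11/24.
So P(the gold coin in box 2 | the host opened box 1) = (1/24) / (11/24) = 1/11.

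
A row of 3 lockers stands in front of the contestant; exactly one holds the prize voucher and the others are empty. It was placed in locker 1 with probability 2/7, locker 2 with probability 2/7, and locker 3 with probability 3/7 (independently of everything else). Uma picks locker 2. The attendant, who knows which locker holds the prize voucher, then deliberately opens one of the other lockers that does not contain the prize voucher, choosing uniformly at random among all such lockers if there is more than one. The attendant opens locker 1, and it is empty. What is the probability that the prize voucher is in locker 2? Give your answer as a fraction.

Condition on the true location of the prize voucher.
If it is in locker 1 (prior 2/7): the attendant opened locker 1, so this case is ruled out; weight (2/7)·0 = 0.
If it is in locker 2 (prior 2/7): the attendant has 2 equally likely choices, so probability 1/2; weight (2/7)·(1/2) = 1/7.
If it is in locker 3 (prior 3/7): the attendant has no choice, probability 1; weight (3/7)·1 = 3/7.
The weights sum to 4/7.
So P(the prize voucher in locker 2 | the attendant opened locker 1) = (1/7) / (4/7) = 1/4.

1/4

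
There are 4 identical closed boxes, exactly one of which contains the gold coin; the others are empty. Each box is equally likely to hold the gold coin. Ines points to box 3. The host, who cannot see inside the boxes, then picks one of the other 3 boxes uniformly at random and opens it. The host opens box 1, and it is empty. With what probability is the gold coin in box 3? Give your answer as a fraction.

1/3

Consider each possible location of the gold coin in turn.
If it is in box 1 (prior 1/4): the host opened box 1, so this case is ruled out; weight (1/4)·0 = 0.
If it is in any of boxes 2, 3, and 4 (prior 1/4 each): the host picks box 1 with probability 1/3 regardless, and it is not the prize; weight (1/4)·(1/3) = 1/12 each.
The weights sum to 1/4.
So P(the gold coin in box 3 | the host opened box 1) = (1/12) / (1/4) = 1/3.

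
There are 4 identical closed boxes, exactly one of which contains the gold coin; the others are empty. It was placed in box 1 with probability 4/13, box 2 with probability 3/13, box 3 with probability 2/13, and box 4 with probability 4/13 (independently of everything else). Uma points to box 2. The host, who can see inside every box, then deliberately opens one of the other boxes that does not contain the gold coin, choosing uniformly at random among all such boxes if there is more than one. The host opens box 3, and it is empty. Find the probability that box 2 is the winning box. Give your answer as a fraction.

Apply Bayes' rule, conditioning on where the gold coin actually is.
If it is in either of boxes 1 and 4 (prior 4/13 each): the host has 2 equally likely choices, so probability 1/2; weight (4/13)·(1/2) = 2/13 each.
If it is in box 2 (prior 3/13): the host has 3 equally likely choices, so probability 1/3; weight (3/13)·(1/3) = 1/13.
If it is in box 3 (prior 2/13): the host opened box 3, so this case is ruled out; weight (2/13)·0 = 0.
The weights sum to 5/13.
So P(the gold coin in box 2 | the host opened box 3) = (1/13) / (5/13) = 1/5.

1/5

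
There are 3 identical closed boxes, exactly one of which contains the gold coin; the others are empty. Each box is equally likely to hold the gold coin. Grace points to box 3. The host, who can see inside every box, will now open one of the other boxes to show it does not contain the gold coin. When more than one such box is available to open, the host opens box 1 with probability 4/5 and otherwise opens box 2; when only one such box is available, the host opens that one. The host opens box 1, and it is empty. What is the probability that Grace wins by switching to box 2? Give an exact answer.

Apply Bayes' rule, conditioning on where the gold coin actually is.
If it is in box 1 (prior 1/3): the host opened box 1, so this case is ruled out; weight (1/3)·0 = 0.
If it is in box 2 (prior 1/3): only box 1 is available, probability 1; weight (1/3)·1 = 1/3.
If it is in box 3 (prior 1/3): box 1 is available, opened with probability 4/5; weight (1/3)·(4/5) = 4/15.
The weights sum to 3/5.
So P(the gold coin in box 2 | the host opened box 1) = (1/3) / (3/5) = 5/9.

5/9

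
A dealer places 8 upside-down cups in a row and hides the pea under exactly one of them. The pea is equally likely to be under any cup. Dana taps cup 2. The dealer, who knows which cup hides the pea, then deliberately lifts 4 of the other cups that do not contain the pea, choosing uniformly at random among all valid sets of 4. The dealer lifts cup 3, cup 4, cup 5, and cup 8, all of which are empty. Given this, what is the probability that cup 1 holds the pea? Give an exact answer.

Apply Bayes' rule, conditioning on where the pea actually is.
If it is under any of cups 1, 6, and 7 (prior 1/8 each): the dealer has 15 equally likely choices, so probability 1/15; weight (1/8)·(1/15) = 1/120 each.
If it is under cup 2 (prior 1/8): the dealer has 35 equally likely choices, so probability 1/35; weight (1/8)·(1/35) = 1/280.
If it is under any of cups 3, 4, 5, and 8 (prior 1/8 each): that cup was opened and seen not to hold the prize — ruled out; weight (1/8)·0 = 0 each.
The weights sum to 1/35.
So P(the pea under cup 1 | the dealer opened cup 3, cup 4, cup 5, and cup 8) = (1/120) / (1/35) = 7/24.

7/24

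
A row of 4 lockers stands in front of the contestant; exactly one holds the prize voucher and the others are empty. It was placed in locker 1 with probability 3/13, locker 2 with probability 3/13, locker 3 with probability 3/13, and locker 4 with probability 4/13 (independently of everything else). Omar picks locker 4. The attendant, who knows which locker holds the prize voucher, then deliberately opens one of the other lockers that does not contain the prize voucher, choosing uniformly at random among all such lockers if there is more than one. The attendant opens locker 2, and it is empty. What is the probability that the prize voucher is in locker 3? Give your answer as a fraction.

Condition on the true location of the prize voucher.
If it is in either of lockers 1 and 3 (prior 3/13 each): the attendant has 2 equally likely choices, so probability 1/2; weight (3/13)·(1/2) = 3/26 each.
If it is in locker 2 (prior 3/13): the attendant opened locker 2, so this case is ruled out; weight (3/13)·0 = 0.
If it is in locker 4 (prior 4/13): the attendant has 3 equally likely choices, so probability 1/3; weight (4/13)·(1/3) = 4/39.
The weights sum to 1/3.
So P(the prize voucher in locker 3 | the attendant opened locker 2) = (3/26) / (1/3) = 9/26.

9/26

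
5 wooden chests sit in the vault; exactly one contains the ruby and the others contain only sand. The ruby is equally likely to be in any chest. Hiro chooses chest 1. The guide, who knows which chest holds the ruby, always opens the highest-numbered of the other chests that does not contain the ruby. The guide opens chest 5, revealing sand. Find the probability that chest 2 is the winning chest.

1/4

Apply Bayes' rule, conditioning on where the ruby actually is.
If it is in any of chests 1, 2, 3, and 4 (prior 1/5 each): chest 5 is the highest-numbered option available, probability 1; weight (1/5)·1 = 1/5 each.
If it is in chest 5 (prior 1/5): the guide opened chest 5, so this case is ruled out; weight (1/5)·0 = 0.
The weights sum to 4/5.
So P(the ruby in chest 2 | the guide opened chest 5) = (1/5) / (4/5) = 1/4.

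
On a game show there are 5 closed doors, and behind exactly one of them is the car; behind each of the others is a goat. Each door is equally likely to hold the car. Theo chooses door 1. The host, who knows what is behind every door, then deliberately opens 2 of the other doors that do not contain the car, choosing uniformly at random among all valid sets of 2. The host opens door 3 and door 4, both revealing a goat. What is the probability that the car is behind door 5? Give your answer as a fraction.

Apply Bayes' rule, conditioning on where the car actually is.
If it is behind door 1 (prior 1/5): the host has 6 equally likely choices, so probability 1/6; weight (1/5)·(1/6) = 1/30.
If it is behind either of doors 2 and 5 (prior 1/5 each): the host has 3 equally likely choices, so probability 1/3; weight (1/5)·(1/3) = 1/15 each.
If it is behind either of doors 3 and 4 (prior 1/5 each): that door was opened and seen not to hold the prize — ruled out; weight (1/5)·0 = 0 each.
The weights sum to 1/6.
So P(the car behind door 5 | the host opened door 3 and door 4) = (1/15) / (1/6) = 2/5.

2/5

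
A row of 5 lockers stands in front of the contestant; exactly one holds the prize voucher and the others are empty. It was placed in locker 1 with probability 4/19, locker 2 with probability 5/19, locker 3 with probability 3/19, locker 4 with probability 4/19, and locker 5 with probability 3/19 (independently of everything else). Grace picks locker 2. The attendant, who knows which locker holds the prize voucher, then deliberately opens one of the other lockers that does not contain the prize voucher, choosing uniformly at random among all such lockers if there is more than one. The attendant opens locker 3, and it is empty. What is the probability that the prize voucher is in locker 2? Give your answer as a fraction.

Consider each possible location of the prize voucher in turn.
If it is in either of lockers 1 and 4 (prior 4/19 each): the attendant has 3 equally likely choices, so probability 1/3; weight (4/19)·(1/3) = 4/57 each.
If it is in locker 2 (prior 5/19): the attendant has 4 equally likely choices, so probability 1/4; weight (5/19)·(1/4) = 5/76.
If it is in locker 3 (prior 3/19): the attendant opened locker 3, so this case is ruled out; weight (3/19)·0 = 0.
If it is in locker 5 (prior 3/19): the attendant has 3 equally likely choices, so probability 1/3; weight (3/19)·(1/3) = 1/19.
The weights sum to 59/228.
So P(the prize voucher in locker 2 | the attendant opened locker 3) = (5/76) / (59/228) = 15/59.

15/59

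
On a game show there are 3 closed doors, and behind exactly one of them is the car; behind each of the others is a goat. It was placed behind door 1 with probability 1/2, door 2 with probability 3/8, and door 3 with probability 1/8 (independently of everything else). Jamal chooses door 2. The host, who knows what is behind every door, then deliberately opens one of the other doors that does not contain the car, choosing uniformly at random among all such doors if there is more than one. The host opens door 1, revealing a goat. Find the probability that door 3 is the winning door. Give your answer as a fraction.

2/5

Apply Bayes' rule, conditioning on where the car actually is.
If it is behind door 1 (prior 1/2): the host opened door 1, so this case is ruled out; weight (1/2)·0 = 0.
If it is behind door 2 (prior 3/8): the host has 2 equally likely choices, so probability 1/2; weight (3/8)·(1/2) = 3/16.
If it is behind door 3 (prior 1/8): the host has no choice, probability 1; weight (1/8)·1 = 1/8.
The weights sum to 5/16.
So P(the car behind door 3 | the host opened door 1) = (1/8) / (5/16) = 2/5.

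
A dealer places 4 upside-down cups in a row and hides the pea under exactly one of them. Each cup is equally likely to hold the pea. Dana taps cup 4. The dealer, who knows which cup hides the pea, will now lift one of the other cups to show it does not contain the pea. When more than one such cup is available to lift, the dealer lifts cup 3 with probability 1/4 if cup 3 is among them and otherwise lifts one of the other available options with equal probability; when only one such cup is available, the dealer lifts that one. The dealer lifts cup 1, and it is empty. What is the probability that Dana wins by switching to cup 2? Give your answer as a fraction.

Apply Bayes' rule, conditioning on where the pea actually is.
If it is under cup 1 (prior 1/4): the dealer opened cup 1, so this case is ruled out; weight (1/4)·0 = 0.
If it is under cup 2 (prior 1/4): cup 3 is available but not opened, probability 3/4; weight (1/4)·(3/4) = 3/16.
If it is under cup 3 (prior 1/4): cup 3 holds the prize so is unavailable; the dealer chooses uniformly among the 2 others, probability 1/2; weight (1/4)·(1/2) = 1/8.
If it is under cup 4 (prior 1/4): cup 3 is available but not opened; cup 1 gets probability (1 − 1/4)/2 = 3/8; weight (1/4)·(3/8) = 3/32.
The weights sum to 13/32.
So P(the pea under cup 2 | the dealer opened cup 1) = (3/16) / (13/32) = 6/13.

6/13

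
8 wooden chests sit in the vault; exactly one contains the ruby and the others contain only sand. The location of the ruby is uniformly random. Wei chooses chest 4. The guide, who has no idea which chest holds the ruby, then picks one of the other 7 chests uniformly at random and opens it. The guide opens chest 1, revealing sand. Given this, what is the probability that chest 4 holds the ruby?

Consider each possible location of the ruby in turn.
If it is in chest 1 (prior 1/8): the guide opened chest 1, so this case is ruled out; weight (1/8)·0 = 0.
If it is in any of chests 2, 3, 4, 5, 6, 7, and 8 (prior 1/8 each): the guide picks chest 1 with probability 1/7 regardless, and it is not the prize; weight (1/8)·(1/7) = 1/56 each.
The weights sum to 1/8.
So P(the ruby in chest 4 | the guide opened chest 1) = (1/56) / (1/8) = 1/7.

1/7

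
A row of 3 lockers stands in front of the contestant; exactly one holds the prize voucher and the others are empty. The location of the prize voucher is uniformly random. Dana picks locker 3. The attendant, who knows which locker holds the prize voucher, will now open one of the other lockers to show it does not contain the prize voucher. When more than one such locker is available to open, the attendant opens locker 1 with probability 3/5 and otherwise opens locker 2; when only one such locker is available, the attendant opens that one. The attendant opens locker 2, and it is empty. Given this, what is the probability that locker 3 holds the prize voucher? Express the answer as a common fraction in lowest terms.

2/7

Condition on the true location of the prize voucher.
If it is in locker 1 (prior 1/3): only locker 2 is available, probability 1; weight (1/3)·1 = 1/3.
If it is in locker 2 (prior 1/3): the attendant opened locker 2, so this case is ruled out; weight (1/3)·0 = 0.
If it is in locker 3 (prior 1/3): locker 1 is available but not opened, probability 2/5; weight (1/3)·(2/5) = 2/15.
The weights sum to 7/15.
So P(the prize voucher in locker 3 | the attendant opened locker 2) = (2/15) / (7/15) = 2/7.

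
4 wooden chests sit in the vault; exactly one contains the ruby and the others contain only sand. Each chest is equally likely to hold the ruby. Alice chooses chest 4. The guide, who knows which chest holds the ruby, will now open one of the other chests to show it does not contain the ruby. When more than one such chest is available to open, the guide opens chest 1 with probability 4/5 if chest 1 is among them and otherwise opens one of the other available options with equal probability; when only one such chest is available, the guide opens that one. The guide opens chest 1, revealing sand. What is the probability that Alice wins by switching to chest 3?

Consider each possible location of the ruby in turn.
If it is in chest 1 (prior 1/4): the guide opened chest 1, so this case is ruled out; weight (1/4)·0 = 0.
If it is in any of chests 2, 3, and 4 (prior 1/4 each): chest 1 is available, opened with probability 4/5; weight (1/4)·(4/5) = 1/5 each.
The weights sum to 3/5.
So P(the ruby in chest 3 | the guide opened chest 1) = (1/5) / (3/5) = 1/3.

1/3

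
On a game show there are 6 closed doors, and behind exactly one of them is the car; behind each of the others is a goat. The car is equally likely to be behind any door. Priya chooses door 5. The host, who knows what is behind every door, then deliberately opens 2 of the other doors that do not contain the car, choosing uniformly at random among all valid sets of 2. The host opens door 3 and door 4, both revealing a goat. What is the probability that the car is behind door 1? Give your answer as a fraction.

5/18

Condition on the true location of the car.
If it is behind any of doors 1, 2, and 6 (prior 1/6 each): the host has 6 equally likely choices, so probability 1/6; weight (1/6)·(1/6) = 1/36 each.
If it is behind either of doors 3 and 4 (prior 1/6 each): that door was opened and seen not to hold the prize — ruled out; weight (1/6)·0 = 0 each.
If it is behind door 5 (prior 1/6): the host has 10 equally likely choices, so probability 1/10; weight (1/6)·(1/10) = 1/60.
The weights sum to 1/10.
So P(the car behind door 1 | the host opened door 3 and door 4) = (1/36) / (1/10) = 5/18.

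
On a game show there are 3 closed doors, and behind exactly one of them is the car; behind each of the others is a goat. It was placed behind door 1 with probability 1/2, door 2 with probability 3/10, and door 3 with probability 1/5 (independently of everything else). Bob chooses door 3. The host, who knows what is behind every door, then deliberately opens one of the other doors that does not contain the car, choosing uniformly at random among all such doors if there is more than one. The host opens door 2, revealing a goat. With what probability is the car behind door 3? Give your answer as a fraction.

Condition on the true location of the car.
If it is behind door 1 (prior 1/2): the host has no choice, probability 1; weight (1/2)·1 = 1/2.
If it is behind door 2 (prior 3/10): the host opened door 2, so this case is ruled out; weight (3/10)·0 = 0.
If it is behind door 3 (prior 1/5): the host has 2 equally likely choices, so probability 1/2; weight (1/5)·(1/2) = 1/10.
The weights sum to 3/5.
So P(the car behind door 3 | the host opened door 2) = (1/10) / (3/5) = 1/6.

1/6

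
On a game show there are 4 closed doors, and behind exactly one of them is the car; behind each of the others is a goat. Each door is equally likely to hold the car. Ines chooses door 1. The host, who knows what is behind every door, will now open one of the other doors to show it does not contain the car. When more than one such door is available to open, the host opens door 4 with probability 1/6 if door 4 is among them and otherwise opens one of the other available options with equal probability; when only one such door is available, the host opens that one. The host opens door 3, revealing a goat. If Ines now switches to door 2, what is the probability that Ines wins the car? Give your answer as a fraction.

Consider each possible location of the car in turn.
If it is behind door 1 (prior 1/4): door 4 is available but not opened; door 3 gets probability (1 − 1/6)/2 = 5/12; weight (1/4)·(5/12) = 5/48.
If it is behind door 2 (prior 1/4): door 4 is available but not opened, probability 5/6; weight (1/4)·(5/6) = 5/24.
If it is behind door 3 (prior 1/4): the host opened door 3, so this case is ruled out; weight (1/4)·0 = 0.
If it is behind door 4 (prior 1/4): door 4 holds the prize so is unavailable; the host chooses uniformly among the 2 others, probability 1/2; weight (1/4)·(1/2) = 1/8.
The weights sum to 7/16.
So P(the car behind door 2 | the host opened door 3) = (5/24) / (7/16) = 10/21.

10/21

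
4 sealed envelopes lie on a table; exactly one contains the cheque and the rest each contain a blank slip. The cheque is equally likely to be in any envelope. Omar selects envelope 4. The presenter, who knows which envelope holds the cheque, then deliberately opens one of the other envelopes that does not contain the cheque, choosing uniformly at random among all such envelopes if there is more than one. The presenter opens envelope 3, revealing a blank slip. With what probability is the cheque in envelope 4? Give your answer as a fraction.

1/4

Consider each possible location of the cheque in turn.
If it is in either of envelopes 1 and 2 (prior 1/4 each): the presenter has 2 equally likely choices, so probability 1/2; weight (1/4)·(1/2) = 1/8 each.
If it is in envelope 3 (prior 1/4): the presenter opened envelope 3, so this case is ruled out; weight (1/4)·0 = 0.
If it is in envelope 4 (prior 1/4): the presenter has 3 equally likely choices, so probability 1/3; weight (1/4)·(1/3) = 1/12.
The weights sum to 1/3.
So P(the cheque in envelope 4 | the presenter opened envelope 3) = (1/12) / (1/3) = 1/4.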